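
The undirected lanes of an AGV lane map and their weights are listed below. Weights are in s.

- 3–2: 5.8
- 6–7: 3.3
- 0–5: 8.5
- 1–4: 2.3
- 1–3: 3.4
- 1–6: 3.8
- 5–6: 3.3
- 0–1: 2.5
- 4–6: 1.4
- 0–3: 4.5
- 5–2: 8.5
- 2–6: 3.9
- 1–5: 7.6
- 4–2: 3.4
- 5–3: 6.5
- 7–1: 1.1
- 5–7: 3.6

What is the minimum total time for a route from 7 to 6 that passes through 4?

4.8 s

Best 7 to 4: 7–1–4 costing 3.4
Shortest 4→6: 4–6 = 1.4
Total via 4: 3.4 + 1.4 = 4.8 s.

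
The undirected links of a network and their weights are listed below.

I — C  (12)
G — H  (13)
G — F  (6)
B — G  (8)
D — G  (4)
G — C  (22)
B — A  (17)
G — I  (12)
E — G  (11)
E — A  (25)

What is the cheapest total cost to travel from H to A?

Candidate routes:
H → G → B → A: 13+8+17 = 38
H → G → E → A: 13+11+25 = 49
Cheapest is H → G → B → A at 38.

38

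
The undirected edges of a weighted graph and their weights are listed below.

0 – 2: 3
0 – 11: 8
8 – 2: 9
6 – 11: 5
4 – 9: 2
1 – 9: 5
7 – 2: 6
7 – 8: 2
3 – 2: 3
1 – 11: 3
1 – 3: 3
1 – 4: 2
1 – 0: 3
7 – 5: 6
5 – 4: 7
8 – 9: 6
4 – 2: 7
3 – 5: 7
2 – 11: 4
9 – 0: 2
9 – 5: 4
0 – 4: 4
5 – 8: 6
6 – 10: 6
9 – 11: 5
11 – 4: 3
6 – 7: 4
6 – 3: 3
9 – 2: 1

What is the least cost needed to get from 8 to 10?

12

Enumerating some paths:
8 - 9 - 2 - 3 - 6 - 10: 6+1+3+3+6 = 19
8 - 7 - 6 - 10: 2+4+6 = 12
The minimum is 12 via 8 - 7 - 6 - 10.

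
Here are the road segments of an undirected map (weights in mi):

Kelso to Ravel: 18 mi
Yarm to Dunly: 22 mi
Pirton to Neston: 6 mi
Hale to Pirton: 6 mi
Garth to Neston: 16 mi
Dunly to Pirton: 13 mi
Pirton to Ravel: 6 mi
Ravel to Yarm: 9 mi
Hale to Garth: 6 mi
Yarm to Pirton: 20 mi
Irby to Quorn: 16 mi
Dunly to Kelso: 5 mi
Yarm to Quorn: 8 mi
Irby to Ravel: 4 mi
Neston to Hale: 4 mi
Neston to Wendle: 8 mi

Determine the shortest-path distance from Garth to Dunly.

25 mi

Candidate routes:
Garth → Hale → Pirton → Dunly: 6+6+13 = 25
Garth → Hale → Neston → Pirton → Dunly: 6+4+6+13 = 29
Garth → Neston → Hale → Pirton → Dunly: 16+4+6+13 = 39
Garth → Neston → Pirton → Dunly: 16+6+13 = 35
Cheapest is Garth → Hale → Pirton → Dunly at 25 mi.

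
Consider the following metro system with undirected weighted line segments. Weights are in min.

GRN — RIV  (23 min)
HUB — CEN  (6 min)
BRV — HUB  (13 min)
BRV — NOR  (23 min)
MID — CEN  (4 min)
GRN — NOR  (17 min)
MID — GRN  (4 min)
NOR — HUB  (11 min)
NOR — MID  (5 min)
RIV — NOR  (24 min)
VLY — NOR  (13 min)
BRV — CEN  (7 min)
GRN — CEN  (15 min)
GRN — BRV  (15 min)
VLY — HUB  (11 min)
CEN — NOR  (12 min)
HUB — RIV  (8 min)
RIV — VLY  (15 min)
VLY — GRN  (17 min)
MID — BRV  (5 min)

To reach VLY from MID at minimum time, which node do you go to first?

NOR

Compare a few routes:
MID - NOR - VLY: 5+13 = 18
MID - NOR - HUB - VLY: 5+11+11 = 27
MID - GRN - VLY: 4+17 = 21
MID - CEN - HUB - VLY: 4+6+11 = 21
The minimum is 18 min via MID - NOR - VLY.
So from MID the first move is to NOR.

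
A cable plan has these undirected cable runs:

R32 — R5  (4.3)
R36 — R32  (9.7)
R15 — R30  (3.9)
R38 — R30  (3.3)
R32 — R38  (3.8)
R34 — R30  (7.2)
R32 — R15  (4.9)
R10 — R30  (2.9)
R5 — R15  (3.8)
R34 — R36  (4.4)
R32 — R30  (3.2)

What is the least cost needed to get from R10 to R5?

Compare a few routes:
R10 - R30 - R32 - R5: 2.9+3.2+4.3 = 10.4
R10 - R30 - R15 - R5: 2.9+3.9+3.8 = 10.6
The minimum is 10.4 via R10 - R30 - R32 - R5.

10.4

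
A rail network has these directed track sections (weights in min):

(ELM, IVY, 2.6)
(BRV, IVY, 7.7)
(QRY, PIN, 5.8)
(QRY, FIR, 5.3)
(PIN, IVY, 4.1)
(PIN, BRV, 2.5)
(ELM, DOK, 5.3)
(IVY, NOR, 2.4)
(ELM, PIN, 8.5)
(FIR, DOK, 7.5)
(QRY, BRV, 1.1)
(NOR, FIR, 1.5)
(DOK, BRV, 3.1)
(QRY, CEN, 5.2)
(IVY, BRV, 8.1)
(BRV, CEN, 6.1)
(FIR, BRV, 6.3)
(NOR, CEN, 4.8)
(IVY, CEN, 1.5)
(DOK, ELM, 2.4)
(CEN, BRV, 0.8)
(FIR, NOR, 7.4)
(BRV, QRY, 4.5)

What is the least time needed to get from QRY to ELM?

15.2 min

Settle nodes by increasing distance from QRY:
QRY: 0
BRV: 1.1  (via QRY)
CEN: 5.2  (via QRY)
FIR: 5.3  (via QRY)
PIN: 5.8  (via QRY)
IVY: 8.8  (via BRV)
NOR: 11.2  (via IVY)
DOK: 12.8  (via FIR)
ELM: 15.2  (via DOK)
Shortest route: QRY → FIR → DOK → ELM = 15.2 min.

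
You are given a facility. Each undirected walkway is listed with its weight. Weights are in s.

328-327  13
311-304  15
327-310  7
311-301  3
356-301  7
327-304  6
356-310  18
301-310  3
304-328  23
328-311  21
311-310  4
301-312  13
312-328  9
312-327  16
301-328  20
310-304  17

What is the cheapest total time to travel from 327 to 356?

Running Dijkstra from 327:
327: 0
304: 6  (via 327)
310: 7  (via 327)
301: 10  (via 310)
311: 11  (via 310)
328: 13  (via 327)
312: 16  (via 327)
356: 17  (via 301)
Shortest route: 327 → 310 → 301 → 356 = 17 s.

17 s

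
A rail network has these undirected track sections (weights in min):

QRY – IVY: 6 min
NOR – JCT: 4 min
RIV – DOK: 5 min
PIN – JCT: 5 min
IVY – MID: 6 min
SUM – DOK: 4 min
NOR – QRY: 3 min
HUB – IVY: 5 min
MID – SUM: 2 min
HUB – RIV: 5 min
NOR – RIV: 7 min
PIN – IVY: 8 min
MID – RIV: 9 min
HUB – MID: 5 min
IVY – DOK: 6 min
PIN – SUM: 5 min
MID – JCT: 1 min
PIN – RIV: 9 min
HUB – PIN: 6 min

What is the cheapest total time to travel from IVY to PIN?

Candidate routes:
IVY → PIN: 8 = 8
IVY → HUB → PIN: 5+6 = 11
Cheapest is IVY → PIN at 8 min.

8 min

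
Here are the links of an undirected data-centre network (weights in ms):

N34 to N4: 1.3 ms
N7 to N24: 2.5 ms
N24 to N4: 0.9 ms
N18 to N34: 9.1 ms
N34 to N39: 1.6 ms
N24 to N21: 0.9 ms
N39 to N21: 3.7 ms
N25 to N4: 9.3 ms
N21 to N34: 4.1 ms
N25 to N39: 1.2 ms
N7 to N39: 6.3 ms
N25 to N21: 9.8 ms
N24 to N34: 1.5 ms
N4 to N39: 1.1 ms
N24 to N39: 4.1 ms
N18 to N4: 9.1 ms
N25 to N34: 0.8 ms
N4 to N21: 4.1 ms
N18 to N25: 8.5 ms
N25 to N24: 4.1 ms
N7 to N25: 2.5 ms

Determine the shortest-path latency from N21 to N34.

Settle nodes by increasing distance from N21:
N21: 0
N24: 0.9  (via N21)
N4: 1.8  (via N24)
N34: 2.4  (via N24)
Shortest route: N21–N24–N34 = 2.4 ms.

2.4 ms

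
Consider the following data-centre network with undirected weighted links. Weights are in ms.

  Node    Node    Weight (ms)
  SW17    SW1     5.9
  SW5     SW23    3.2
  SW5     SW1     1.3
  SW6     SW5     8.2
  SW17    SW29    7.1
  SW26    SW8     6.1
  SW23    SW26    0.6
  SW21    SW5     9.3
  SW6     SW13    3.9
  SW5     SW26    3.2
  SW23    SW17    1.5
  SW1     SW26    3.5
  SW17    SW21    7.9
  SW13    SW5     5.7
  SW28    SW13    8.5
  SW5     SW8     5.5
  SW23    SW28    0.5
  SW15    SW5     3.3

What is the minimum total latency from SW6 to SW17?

Running Dijkstra from SW6:
SW6: 0
SW13: 3.9  (via SW6)
SW5: 8.2  (via SW6)
SW1: 9.5  (via SW5)
SW26: 11.4  (via SW5)
SW23: 11.4  (via SW5)
SW15: 11.5  (via SW5)
SW28: 11.9  (via SW23)
SW17: 12.9  (via SW23)
Shortest route: SW6 → SW5 → SW23 → SW17 = 12.9 ms.

12.9 ms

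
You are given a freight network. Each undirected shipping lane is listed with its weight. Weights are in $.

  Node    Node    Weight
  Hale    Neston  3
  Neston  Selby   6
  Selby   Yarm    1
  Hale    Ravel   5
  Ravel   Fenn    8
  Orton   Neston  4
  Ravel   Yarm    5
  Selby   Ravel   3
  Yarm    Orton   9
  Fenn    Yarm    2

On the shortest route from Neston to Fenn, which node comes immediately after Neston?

Selby

Candidate routes:
Neston - Selby - Yarm - Fenn: 6+1+2 = 9
Neston - Hale - Ravel - Selby - Yarm - Fenn: 3+5+3+1+2 = 14
Cheapest is Neston - Selby - Yarm - Fenn at $9.
So from Neston the first move is to Selby.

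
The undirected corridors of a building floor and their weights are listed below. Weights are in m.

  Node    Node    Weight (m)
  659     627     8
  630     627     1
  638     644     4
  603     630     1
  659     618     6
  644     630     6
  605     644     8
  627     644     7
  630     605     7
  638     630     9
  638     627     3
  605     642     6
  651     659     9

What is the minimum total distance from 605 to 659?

16 m

Enumerating some paths:
605 - 644 - 638 - 627 - 659: 8+4+3+8 = 23
605 - 630 - 627 - 659: 7+1+8 = 16
605 - 644 - 630 - 627 - 659: 8+6+1+8 = 23
605 - 644 - 627 - 659: 8+7+8 = 23
The minimum is 16 m via 605 - 630 - 627 - 659.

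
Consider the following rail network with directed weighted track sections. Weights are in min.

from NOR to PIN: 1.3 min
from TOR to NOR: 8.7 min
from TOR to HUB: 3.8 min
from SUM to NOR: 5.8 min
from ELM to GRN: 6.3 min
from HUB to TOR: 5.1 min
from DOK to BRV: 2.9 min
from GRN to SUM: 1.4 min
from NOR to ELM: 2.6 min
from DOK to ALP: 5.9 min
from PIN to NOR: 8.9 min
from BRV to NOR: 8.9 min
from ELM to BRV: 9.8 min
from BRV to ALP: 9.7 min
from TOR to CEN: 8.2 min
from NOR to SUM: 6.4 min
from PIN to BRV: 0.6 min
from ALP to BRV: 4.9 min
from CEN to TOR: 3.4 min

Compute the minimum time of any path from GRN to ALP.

Enumerating some paths:
GRN → SUM → NOR → PIN → BRV → ALP: 1.4+5.8+1.3+0.6+9.7 = 18.8
GRN → SUM → NOR → ELM → BRV → ALP: 1.4+5.8+2.6+9.8+9.7 = 29.3
The minimum is 18.8 min via GRN → SUM → NOR → PIN → BRV → ALP.

18.8 min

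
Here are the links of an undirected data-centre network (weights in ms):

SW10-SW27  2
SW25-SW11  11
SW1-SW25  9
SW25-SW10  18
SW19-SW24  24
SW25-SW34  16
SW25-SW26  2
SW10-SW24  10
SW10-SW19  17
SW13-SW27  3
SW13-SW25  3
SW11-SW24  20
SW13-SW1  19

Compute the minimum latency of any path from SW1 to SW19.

Candidate routes:
SW1 - SW25 - SW13 - SW27 - SW10 - SW19: 9+3+3+2+17 = 34
SW1 - SW13 - SW27 - SW10 - SW19: 19+3+2+17 = 41
The minimum is 34 ms via SW1 - SW25 - SW13 - SW27 - SW10 - SW19.

34 ms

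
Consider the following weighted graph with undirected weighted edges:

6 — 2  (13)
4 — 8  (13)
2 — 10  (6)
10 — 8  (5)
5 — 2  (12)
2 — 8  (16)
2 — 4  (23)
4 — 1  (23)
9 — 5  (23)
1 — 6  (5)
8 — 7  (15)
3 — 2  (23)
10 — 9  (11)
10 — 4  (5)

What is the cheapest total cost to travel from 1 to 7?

Candidate routes:
1 → 6 → 2 → 8 → 7: 5+13+16+15 = 49
1 → 6 → 2 → 10 → 8 → 7: 5+13+6+5+15 = 44
1 → 4 → 10 → 8 → 7: 23+5+5+15 = 48
Cheapest is 1 → 6 → 2 → 10 → 8 → 7 at 44.

44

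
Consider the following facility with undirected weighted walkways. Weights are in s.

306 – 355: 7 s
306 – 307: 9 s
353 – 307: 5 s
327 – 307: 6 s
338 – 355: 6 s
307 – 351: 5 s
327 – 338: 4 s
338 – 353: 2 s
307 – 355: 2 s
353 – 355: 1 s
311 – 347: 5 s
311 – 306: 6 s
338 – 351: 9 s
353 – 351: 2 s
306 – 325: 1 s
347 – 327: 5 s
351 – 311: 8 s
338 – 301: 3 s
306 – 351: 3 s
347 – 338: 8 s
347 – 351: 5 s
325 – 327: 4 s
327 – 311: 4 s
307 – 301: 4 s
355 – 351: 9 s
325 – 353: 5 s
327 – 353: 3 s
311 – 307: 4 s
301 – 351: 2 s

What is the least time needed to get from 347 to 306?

8 s

Enumerating some paths:
347–327–325–306: 5+4+1 = 10
347–311–306: 5+6 = 11
347–351–306: 5+3 = 8
Cheapest is 347–351–306 at 8 s.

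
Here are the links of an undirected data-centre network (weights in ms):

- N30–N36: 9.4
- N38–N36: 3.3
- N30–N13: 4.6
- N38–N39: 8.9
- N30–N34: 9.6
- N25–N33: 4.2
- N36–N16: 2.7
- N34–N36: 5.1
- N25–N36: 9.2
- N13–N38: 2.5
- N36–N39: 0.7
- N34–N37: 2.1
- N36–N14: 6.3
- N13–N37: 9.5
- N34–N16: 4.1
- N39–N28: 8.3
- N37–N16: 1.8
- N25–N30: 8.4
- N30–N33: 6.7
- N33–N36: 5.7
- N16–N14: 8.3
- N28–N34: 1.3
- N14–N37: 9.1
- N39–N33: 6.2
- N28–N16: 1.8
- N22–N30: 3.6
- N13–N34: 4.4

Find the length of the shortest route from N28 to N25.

13.7 ms

Candidate routes:
N28 → N16 → N36 → N25: 1.8+2.7+9.2 = 13.7
N28 → N34 → N36 → N25: 1.3+5.1+9.2 = 15.6
N28 → N16 → N36 → N33 → N25: 1.8+2.7+5.7+4.2 = 14.4
N28 → N16 → N36 → N39 → N33 → N25: 1.8+2.7+0.7+6.2+4.2 = 15.6
The minimum is 13.7 ms via N28 → N16 → N36 → N25.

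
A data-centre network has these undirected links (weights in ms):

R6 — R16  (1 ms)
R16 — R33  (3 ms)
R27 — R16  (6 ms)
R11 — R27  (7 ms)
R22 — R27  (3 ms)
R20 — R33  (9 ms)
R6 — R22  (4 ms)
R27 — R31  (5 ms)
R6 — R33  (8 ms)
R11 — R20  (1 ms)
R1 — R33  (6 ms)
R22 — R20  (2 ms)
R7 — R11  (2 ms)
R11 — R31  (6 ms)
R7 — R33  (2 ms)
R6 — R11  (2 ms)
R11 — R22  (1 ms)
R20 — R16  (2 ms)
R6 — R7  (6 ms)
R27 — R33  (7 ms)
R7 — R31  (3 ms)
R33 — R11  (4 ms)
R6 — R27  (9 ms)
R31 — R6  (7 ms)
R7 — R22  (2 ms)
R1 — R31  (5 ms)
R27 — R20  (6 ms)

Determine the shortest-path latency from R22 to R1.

Running Dijkstra from R22:
R22: 0
R11: 1  (via R22)
R7: 2  (via R22)
R20: 2  (via R22)
R6: 3  (via R11)
R27: 3  (via R22)
R16: 4  (via R20)
R33: 4  (via R7)
R31: 5  (via R7)
R1: 10  (via R33)
Shortest route: R22 → R7 → R33 → R1 = 10 ms.

10 ms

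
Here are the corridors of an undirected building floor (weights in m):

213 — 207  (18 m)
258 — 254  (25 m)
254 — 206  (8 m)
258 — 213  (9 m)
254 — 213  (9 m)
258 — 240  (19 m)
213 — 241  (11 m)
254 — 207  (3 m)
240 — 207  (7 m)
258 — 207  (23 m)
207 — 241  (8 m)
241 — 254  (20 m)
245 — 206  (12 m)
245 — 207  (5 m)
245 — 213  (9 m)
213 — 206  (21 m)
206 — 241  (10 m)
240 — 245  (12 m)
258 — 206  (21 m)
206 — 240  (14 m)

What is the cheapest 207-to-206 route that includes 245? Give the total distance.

17 m

Shortest 207→245: 207 → 245 = 5
Shortest 245→206: 245 → 206 = 12
Total via 245: 5 + 12 = 17 m.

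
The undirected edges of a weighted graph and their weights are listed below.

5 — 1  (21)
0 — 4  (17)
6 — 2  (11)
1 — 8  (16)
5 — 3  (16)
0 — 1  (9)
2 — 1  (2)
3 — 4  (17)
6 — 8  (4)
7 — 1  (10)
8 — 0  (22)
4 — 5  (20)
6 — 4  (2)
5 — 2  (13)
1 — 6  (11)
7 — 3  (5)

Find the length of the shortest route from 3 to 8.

Settle nodes by increasing distance from 3:
3: 0
7: 5  (via 3)
1: 15  (via 7)
5: 16  (via 3)
2: 17  (via 1)
4: 17  (via 3)
6: 19  (via 4)
8: 23  (via 6)
Shortest route: 3 → 4 → 6 → 8 = 23.

23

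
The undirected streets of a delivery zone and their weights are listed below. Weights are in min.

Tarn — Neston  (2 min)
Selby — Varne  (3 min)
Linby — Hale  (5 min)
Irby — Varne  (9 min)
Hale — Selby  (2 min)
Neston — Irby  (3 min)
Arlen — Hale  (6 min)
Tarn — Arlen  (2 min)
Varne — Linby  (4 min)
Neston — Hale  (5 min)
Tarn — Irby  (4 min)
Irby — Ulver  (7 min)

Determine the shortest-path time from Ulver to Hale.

Enumerating some paths:
Ulver → Irby → Neston → Tarn → Arlen → Hale: 7+3+2+2+6 = 20
Ulver → Irby → Tarn → Neston → Hale: 7+4+2+5 = 18
Ulver → Irby → Neston → Hale: 7+3+5 = 15
Ulver → Irby → Tarn → Arlen → Hale: 7+4+2+6 = 19
The minimum is 15 min via Ulver → Irby → Neston → Hale.

15 min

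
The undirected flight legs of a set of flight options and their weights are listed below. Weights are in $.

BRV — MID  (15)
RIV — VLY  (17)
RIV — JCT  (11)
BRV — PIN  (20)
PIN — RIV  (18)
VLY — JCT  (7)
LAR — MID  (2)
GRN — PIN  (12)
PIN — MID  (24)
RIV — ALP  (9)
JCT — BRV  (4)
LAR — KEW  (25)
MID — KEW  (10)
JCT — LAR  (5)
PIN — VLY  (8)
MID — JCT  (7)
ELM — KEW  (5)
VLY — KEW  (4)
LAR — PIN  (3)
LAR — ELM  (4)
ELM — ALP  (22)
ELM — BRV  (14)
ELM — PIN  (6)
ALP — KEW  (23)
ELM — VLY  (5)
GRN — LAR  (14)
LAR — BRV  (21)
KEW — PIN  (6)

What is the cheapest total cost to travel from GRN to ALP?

$39

Shortest distances from GRN:
GRN: 0
PIN: 12  (via GRN)
LAR: 14  (via GRN)
MID: 16  (via LAR)
KEW: 18  (via PIN)
ELM: 18  (via PIN)
JCT: 19  (via LAR)
VLY: 20  (via PIN)
BRV: 23  (via JCT)
RIV: 30  (via PIN)
ALP: 39  (via RIV)
Shortest route: GRN–PIN–RIV–ALP = $39.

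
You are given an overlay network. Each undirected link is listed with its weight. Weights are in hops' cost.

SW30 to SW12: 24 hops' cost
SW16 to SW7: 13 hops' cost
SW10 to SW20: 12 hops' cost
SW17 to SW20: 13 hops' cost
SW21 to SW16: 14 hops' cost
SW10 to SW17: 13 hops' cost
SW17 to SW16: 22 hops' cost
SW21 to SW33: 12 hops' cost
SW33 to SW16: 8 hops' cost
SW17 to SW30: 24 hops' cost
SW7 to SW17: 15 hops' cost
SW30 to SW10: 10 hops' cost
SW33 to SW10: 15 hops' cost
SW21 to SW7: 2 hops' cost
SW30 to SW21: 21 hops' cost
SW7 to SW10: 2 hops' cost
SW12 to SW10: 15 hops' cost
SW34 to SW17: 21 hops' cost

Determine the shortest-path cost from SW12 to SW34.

Compare a few routes:
SW12–SW10–SW20–SW17–SW34: 15+12+13+21 = 61
SW12–SW10–SW17–SW34: 15+13+21 = 49
SW12–SW30–SW10–SW17–SW34: 24+10+13+21 = 68
SW12–SW10–SW7–SW17–SW34: 15+2+15+21 = 53
The minimum is 49 hops' cost via SW12–SW10–SW17–SW34.

49 hops' cost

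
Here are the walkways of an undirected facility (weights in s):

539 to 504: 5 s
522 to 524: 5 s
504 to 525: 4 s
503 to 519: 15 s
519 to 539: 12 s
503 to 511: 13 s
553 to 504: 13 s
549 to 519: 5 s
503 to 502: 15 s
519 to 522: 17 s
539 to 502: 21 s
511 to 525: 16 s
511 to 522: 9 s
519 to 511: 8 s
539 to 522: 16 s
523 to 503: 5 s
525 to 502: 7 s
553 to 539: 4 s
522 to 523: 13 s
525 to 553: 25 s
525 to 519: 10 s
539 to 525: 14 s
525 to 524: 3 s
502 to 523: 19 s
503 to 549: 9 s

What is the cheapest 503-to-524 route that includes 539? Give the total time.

38 s

Shortest 503→539: 503–549–519–539 = 26
Shortest 539→524: 539–504–525–524 = 12
Total via 539: 26 + 12 = 38 s.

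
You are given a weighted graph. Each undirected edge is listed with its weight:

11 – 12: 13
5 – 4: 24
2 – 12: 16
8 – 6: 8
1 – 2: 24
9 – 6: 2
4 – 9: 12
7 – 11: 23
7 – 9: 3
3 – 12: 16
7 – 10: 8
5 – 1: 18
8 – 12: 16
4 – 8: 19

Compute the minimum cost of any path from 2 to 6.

40

Running Dijkstra from 2:
2: 0
12: 16  (via 2)
1: 24  (via 2)
11: 29  (via 12)
3: 32  (via 12)
8: 32  (via 12)
6: 40  (via 8)
Shortest route: 2 → 12 → 8 → 6 = 40.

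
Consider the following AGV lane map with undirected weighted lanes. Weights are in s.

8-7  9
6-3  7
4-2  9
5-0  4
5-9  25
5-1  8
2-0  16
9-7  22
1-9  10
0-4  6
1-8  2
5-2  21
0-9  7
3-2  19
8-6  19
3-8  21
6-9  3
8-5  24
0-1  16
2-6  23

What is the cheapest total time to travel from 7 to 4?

29 s

Running Dijkstra from 7:
7: 0
8: 9  (via 7)
1: 11  (via 8)
5: 19  (via 1)
9: 21  (via 1)
0: 23  (via 5)
6: 24  (via 9)
4: 29  (via 0)
Shortest route: 7–8–1–5–0–4 = 29 s.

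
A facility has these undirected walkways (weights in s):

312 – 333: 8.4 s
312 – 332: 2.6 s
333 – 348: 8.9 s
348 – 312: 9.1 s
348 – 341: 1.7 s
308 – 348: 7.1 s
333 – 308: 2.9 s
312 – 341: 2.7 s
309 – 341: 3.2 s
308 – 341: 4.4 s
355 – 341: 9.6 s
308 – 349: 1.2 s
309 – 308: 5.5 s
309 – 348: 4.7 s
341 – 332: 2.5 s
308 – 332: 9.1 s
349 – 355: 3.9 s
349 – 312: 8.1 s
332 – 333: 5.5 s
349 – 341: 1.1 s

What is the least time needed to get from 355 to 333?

8 s

Candidate routes:
355–349–341–332–333: 3.9+1.1+2.5+5.5 = 13
355–349–308–333: 3.9+1.2+2.9 = 8
355–349–341–308–333: 3.9+1.1+4.4+2.9 = 12.3
The minimum is 8 s via 355–349–308–333.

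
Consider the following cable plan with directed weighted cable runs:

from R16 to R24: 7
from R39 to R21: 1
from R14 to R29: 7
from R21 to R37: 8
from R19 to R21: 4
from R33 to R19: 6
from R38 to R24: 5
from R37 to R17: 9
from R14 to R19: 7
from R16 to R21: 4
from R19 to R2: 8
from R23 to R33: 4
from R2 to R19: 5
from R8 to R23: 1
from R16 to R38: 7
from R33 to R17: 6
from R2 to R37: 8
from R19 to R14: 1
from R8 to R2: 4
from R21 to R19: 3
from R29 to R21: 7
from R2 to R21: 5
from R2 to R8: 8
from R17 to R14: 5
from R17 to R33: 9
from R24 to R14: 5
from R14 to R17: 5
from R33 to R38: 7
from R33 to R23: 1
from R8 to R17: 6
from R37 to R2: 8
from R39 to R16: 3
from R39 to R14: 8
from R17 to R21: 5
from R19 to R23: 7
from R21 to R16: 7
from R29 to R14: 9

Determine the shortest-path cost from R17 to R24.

Running Dijkstra from R17:
R17: 0
R21: 5  (via R17)
R14: 5  (via R17)
R19: 8  (via R21)
R33: 9  (via R17)
R23: 10  (via R33)
R16: 12  (via R21)
R29: 12  (via R14)
R37: 13  (via R21)
R2: 16  (via R19)
R38: 16  (via R33)
R24: 19  (via R16)
Shortest route: R17–R21–R16–R24 = 19.

19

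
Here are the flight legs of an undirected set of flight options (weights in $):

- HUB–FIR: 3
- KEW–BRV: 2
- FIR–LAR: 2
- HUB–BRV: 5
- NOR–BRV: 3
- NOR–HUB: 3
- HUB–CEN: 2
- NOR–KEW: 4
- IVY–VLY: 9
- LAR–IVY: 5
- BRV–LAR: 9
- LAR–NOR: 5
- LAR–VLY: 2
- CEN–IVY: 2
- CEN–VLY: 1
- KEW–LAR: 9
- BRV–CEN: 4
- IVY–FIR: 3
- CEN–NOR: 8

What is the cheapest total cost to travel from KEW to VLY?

$7

Shortest distances from KEW:
KEW: 0
BRV: 2  (via KEW)
NOR: 4  (via KEW)
CEN: 6  (via BRV)
VLY: 7  (via CEN)
Shortest route: KEW → BRV → CEN → VLY = $7.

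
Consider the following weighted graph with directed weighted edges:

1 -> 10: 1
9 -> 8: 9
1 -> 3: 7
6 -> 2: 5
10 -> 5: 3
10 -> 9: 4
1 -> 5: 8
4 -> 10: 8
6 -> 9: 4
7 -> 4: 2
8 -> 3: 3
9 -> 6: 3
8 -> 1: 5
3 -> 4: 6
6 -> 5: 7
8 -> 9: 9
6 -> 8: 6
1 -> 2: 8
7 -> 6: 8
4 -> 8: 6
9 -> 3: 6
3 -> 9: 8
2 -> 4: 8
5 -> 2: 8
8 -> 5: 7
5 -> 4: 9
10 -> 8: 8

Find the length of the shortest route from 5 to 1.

20

Enumerating some paths:
5 → 2 → 4 → 8 → 1: 8+8+6+5 = 27
5 → 4 → 8 → 1: 9+6+5 = 20
5 → 4 → 10 → 8 → 1: 9+8+8+5 = 30
Cheapest is 5 → 4 → 8 → 1 at 20.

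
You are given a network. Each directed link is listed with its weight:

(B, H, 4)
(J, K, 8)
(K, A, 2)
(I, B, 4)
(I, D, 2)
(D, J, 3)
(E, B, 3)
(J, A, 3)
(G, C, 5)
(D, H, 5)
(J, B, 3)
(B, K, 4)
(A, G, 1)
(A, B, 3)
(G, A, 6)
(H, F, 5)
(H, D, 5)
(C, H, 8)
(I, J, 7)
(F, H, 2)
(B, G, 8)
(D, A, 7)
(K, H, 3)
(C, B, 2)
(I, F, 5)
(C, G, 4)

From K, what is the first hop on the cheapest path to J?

Enumerating some paths:
K–H–D–J: 3+5+3 = 11
K–A–B–H–D–J: 2+3+4+5+3 = 17
Cheapest is K–H–D–J at 11.
So from K the first move is to H.

H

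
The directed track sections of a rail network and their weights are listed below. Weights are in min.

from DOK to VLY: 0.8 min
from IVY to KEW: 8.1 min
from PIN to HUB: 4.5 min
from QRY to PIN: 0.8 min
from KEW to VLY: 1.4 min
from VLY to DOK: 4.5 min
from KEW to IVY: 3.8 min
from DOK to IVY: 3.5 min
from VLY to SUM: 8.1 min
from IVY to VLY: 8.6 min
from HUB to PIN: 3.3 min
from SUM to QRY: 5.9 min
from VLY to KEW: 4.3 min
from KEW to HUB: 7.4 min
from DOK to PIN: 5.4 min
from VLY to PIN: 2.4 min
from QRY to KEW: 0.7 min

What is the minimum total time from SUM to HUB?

Running Dijkstra from SUM:
SUM: 0
QRY: 5.9  (via SUM)
KEW: 6.6  (via QRY)
PIN: 6.7  (via QRY)
VLY: 8  (via KEW)
IVY: 10.4  (via KEW)
HUB: 11.2  (via PIN)
Shortest route: SUM–QRY–PIN–HUB = 11.2 min.

11.2 min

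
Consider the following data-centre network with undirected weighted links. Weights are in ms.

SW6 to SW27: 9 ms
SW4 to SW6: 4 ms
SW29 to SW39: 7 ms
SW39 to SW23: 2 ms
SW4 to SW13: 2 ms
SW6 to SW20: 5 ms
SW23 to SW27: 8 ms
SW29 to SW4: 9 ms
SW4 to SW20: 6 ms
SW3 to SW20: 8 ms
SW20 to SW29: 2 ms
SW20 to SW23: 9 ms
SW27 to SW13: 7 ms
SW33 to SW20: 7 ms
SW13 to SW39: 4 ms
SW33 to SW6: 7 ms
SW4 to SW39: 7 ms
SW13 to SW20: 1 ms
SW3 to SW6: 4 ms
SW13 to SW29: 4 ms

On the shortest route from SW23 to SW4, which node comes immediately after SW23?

Enumerating some paths:
SW23–SW39–SW13–SW4: 2+4+2 = 8
SW23–SW39–SW4: 2+7 = 9
Cheapest is SW23–SW39–SW13–SW4 at 8 ms.
So from SW23 the first move is to SW39.

SW39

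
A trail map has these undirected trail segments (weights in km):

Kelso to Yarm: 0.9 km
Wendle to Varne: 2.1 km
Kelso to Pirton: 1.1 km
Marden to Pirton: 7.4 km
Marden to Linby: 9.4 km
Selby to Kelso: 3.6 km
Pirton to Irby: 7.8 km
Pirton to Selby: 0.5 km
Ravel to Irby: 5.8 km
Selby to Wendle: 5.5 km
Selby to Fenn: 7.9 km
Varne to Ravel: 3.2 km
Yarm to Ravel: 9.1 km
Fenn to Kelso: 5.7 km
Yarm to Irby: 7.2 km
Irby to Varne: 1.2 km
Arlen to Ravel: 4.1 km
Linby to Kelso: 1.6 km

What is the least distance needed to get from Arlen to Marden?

Running Dijkstra from Arlen:
Arlen: 0
Ravel: 4.1  (via Arlen)
Varne: 7.3  (via Ravel)
Irby: 8.5  (via Varne)
Wendle: 9.4  (via Varne)
Yarm: 13.2  (via Ravel)
Kelso: 14.1  (via Yarm)
Selby: 14.9  (via Wendle)
Pirton: 15.2  (via Kelso)
Linby: 15.7  (via Kelso)
Fenn: 19.8  (via Kelso)
Marden: 22.6  (via Pirton)
Shortest route: Arlen → Ravel → Yarm → Kelso → Pirton → Marden = 22.6 km.

22.6 km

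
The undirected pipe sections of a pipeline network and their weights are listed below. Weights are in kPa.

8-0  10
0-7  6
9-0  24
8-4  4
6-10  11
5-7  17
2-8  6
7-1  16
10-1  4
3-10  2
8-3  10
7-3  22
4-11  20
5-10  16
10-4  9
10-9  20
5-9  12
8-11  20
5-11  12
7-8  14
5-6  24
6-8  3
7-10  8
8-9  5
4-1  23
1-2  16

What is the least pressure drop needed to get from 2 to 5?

23 kPa

Settle nodes by increasing distance from 2:
2: 0
8: 6  (via 2)
6: 9  (via 8)
4: 10  (via 8)
9: 11  (via 8)
0: 16  (via 8)
1: 16  (via 2)
3: 16  (via 8)
10: 18  (via 3)
7: 20  (via 8)
5: 23  (via 9)
Shortest route: 2–8–9–5 = 23 kPa.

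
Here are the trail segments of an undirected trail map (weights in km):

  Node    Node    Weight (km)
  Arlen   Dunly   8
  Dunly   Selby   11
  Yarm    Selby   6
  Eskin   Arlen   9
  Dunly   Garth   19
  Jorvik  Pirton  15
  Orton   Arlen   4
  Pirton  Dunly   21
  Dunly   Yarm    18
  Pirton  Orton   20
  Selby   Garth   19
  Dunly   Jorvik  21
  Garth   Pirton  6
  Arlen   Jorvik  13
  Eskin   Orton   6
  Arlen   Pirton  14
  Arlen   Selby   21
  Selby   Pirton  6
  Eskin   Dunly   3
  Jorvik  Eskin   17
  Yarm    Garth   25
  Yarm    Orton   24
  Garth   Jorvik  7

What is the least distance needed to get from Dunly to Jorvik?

20 km

Compare a few routes:
Dunly - Eskin - Jorvik: 3+17 = 20
Dunly - Jorvik: 21 = 21
Cheapest is Dunly - Eskin - Jorvik at 20 km.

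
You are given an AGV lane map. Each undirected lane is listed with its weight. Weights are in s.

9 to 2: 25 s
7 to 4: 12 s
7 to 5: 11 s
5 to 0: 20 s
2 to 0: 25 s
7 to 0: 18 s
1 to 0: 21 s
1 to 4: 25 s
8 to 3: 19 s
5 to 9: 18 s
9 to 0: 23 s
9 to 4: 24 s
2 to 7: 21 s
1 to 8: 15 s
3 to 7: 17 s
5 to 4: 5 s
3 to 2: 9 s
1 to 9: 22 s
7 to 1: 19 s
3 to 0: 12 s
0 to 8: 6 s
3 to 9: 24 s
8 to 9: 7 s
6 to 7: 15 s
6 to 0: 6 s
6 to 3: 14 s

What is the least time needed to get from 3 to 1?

Candidate routes:
3–7–1: 17+19 = 36
3–8–1: 19+15 = 34
3–6–0–8–1: 14+6+6+15 = 41
3–0–1: 12+21 = 33
The minimum is 33 s via 3–0–1.

33 s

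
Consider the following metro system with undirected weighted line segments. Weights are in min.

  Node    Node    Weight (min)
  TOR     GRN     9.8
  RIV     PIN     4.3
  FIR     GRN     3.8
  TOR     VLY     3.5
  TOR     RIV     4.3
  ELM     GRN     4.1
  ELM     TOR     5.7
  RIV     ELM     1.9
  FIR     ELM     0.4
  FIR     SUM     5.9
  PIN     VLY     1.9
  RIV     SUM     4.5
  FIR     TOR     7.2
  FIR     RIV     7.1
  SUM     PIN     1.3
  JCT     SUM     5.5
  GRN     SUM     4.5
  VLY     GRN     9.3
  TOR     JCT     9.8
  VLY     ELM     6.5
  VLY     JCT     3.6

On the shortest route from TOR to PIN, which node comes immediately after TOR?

Compare a few routes:
TOR → ELM → RIV → PIN: 5.7+1.9+4.3 = 11.9
TOR → VLY → PIN: 3.5+1.9 = 5.4
TOR → RIV → PIN: 4.3+4.3 = 8.6
TOR → RIV → SUM → PIN: 4.3+4.5+1.3 = 10.1
The minimum is 5.4 min via TOR → VLY → PIN.
So from TOR the first move is to VLY.

VLY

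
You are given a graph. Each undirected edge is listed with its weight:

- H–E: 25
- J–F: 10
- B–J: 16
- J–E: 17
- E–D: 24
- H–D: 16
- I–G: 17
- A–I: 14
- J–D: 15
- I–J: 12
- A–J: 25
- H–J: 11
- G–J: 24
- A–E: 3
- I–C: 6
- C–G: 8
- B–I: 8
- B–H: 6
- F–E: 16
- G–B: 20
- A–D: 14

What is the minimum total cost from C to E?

23

Running Dijkstra from C:
C: 0
I: 6  (via C)
G: 8  (via C)
B: 14  (via I)
J: 18  (via I)
A: 20  (via I)
H: 20  (via B)
E: 23  (via A)
Shortest route: C–I–A–E = 23.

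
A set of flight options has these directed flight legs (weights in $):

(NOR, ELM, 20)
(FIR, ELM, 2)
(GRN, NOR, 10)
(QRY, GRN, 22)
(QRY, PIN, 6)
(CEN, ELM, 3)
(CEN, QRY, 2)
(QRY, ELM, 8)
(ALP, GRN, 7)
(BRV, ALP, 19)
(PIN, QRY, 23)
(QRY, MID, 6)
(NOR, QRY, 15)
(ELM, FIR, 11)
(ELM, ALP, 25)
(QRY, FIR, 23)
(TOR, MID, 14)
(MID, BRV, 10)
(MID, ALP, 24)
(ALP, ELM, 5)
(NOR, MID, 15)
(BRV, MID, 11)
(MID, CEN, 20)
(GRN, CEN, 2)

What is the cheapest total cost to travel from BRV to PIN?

$36

Settle nodes by increasing distance from BRV:
BRV: 0
MID: 11  (via BRV)
ALP: 19  (via BRV)
ELM: 24  (via ALP)
GRN: 26  (via ALP)
CEN: 28  (via GRN)
QRY: 30  (via CEN)
FIR: 35  (via ELM)
NOR: 36  (via GRN)
PIN: 36  (via QRY)
Shortest route: BRV–ALP–GRN–CEN–QRY–PIN = $36.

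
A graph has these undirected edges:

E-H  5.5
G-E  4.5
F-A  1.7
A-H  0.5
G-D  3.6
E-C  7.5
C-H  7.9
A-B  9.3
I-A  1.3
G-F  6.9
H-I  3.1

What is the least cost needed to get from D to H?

Candidate routes:
D → G → E → H: 3.6+4.5+5.5 = 13.6
D → G → F → A → H: 3.6+6.9+1.7+0.5 = 12.7
D → G → F → A → I → H: 3.6+6.9+1.7+1.3+3.1 = 16.6
The minimum is 12.7 via D → G → F → A → H.

12.7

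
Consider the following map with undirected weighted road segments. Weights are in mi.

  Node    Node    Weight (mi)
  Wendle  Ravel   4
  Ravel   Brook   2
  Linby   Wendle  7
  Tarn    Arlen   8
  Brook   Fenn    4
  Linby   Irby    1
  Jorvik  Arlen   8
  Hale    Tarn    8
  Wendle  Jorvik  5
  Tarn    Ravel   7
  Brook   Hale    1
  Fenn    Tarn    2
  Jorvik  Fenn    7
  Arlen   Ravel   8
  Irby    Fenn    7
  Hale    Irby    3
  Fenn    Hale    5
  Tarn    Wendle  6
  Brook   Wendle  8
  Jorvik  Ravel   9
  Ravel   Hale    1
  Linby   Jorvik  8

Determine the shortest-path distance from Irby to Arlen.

12 mi

Candidate routes:
Irby → Hale → Brook → Ravel → Arlen: 3+1+2+8 = 14
Irby → Linby → Jorvik → Arlen: 1+8+8 = 17
Irby → Hale → Ravel → Arlen: 3+1+8 = 12
The minimum is 12 mi via Irby → Hale → Ravel → Arlen.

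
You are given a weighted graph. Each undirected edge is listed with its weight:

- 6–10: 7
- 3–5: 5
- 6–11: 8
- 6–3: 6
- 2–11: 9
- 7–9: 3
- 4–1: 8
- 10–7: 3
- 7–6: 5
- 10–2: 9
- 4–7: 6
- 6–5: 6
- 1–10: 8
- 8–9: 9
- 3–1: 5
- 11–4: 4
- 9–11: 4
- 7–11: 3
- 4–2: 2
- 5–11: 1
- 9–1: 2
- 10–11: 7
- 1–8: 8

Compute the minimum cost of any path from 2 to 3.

12

Settle nodes by increasing distance from 2:
2: 0
4: 2  (via 2)
11: 6  (via 4)
5: 7  (via 11)
7: 8  (via 4)
10: 9  (via 2)
1: 10  (via 4)
9: 10  (via 11)
3: 12  (via 5)
Shortest route: 2–4–11–5–3 = 12.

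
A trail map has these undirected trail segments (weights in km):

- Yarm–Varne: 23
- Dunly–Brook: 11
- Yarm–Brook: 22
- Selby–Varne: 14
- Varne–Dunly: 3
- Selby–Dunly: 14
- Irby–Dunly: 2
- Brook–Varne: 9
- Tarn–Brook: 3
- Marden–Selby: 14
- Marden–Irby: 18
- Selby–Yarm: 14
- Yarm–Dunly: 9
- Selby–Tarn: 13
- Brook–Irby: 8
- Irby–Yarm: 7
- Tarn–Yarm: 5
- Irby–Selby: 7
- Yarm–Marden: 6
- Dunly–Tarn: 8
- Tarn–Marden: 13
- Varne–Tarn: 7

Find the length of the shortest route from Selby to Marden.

14 km

Compare a few routes:
Selby–Irby–Yarm–Marden: 7+7+6 = 20
Selby–Marden: 14 = 14
Cheapest is Selby–Marden at 14 km.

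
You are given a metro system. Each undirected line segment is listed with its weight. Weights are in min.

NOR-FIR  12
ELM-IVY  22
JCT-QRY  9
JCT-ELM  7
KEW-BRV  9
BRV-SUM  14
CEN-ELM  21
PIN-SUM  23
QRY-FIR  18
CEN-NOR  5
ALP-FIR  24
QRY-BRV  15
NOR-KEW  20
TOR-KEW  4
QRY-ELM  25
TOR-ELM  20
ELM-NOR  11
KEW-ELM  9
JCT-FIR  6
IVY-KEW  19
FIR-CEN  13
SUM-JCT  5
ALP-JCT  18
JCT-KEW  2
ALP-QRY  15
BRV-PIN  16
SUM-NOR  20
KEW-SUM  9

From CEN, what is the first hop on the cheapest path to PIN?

Compare a few routes:
CEN → FIR → JCT → KEW → BRV → PIN: 13+6+2+9+16 = 46
CEN → NOR → SUM → PIN: 5+20+23 = 48
CEN → FIR → JCT → SUM → PIN: 13+6+5+23 = 47
The minimum is 46 min via CEN → FIR → JCT → KEW → BRV → PIN.
So from CEN the first move is to FIR.

FIR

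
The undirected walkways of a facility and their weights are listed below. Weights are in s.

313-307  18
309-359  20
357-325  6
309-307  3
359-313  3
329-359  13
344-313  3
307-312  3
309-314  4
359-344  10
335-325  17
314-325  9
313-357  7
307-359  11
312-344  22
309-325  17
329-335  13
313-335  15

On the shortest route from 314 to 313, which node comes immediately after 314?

Enumerating some paths:
314–309–307–359–313: 4+3+11+3 = 21
314–309–359–313: 4+20+3 = 27
314–309–307–313: 4+3+18 = 25
314–325–357–313: 9+6+7 = 22
Cheapest is 314–309–307–359–313 at 21 s.
So from 314 the first move is to 309.

309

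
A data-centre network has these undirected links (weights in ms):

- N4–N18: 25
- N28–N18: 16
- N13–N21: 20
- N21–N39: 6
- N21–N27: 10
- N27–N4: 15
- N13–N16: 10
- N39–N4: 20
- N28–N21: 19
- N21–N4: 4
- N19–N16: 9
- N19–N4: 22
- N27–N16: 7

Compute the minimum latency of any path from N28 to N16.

36 ms

Running Dijkstra from N28:
N28: 0
N18: 16  (via N28)
N21: 19  (via N28)
N4: 23  (via N21)
N39: 25  (via N21)
N27: 29  (via N21)
N16: 36  (via N27)
Shortest route: N28 → N21 → N27 → N16 = 36 ms.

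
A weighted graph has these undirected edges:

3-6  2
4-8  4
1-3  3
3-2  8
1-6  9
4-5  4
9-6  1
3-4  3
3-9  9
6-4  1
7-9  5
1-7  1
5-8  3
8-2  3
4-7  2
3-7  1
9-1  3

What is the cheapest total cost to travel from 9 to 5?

Shortest distances from 9:
9: 0
6: 1  (via 9)
4: 2  (via 6)
1: 3  (via 9)
3: 3  (via 6)
7: 4  (via 4)
5: 6  (via 4)
Shortest route: 9–6–4–5 = 6.

6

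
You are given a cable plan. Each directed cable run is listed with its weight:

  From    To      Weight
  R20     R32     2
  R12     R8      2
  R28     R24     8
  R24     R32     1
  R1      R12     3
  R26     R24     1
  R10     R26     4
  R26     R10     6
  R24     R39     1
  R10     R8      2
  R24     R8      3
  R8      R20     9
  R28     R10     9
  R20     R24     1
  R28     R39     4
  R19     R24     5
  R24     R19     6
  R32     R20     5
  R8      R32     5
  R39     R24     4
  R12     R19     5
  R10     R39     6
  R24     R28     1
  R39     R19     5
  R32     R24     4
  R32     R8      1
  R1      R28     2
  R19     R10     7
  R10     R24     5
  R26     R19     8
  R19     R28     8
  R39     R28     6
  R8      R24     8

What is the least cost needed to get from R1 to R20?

Enumerating some paths:
R1–R28–R39–R24–R32–R20: 2+4+4+1+5 = 16
R1–R12–R8–R20: 3+2+9 = 14
R1–R12–R8–R32–R20: 3+2+5+5 = 15
Cheapest is R1–R12–R8–R20 at 14.

14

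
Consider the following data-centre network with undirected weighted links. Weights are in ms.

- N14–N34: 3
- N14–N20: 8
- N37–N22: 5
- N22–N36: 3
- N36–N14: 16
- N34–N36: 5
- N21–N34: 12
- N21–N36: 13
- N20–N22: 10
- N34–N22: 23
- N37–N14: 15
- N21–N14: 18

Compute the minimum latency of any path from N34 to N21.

Enumerating some paths:
N34 → N36 → N21: 5+13 = 18
N34 → N21: 12 = 12
The minimum is 12 ms via N34 → N21.

12 ms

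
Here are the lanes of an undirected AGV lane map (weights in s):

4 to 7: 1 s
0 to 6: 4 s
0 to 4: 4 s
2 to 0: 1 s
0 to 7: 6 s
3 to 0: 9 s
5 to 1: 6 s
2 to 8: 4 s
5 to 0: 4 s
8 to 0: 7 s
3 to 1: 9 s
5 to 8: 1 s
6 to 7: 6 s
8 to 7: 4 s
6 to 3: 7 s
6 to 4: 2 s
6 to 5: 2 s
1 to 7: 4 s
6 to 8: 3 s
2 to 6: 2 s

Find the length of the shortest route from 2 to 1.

9 s

Candidate routes:
2–6–5–1: 2+2+6 = 10
2–6–4–7–1: 2+2+1+4 = 9
2–0–4–7–1: 1+4+1+4 = 10
2–8–5–1: 4+1+6 = 11
Cheapest is 2–6–4–7–1 at 9 s.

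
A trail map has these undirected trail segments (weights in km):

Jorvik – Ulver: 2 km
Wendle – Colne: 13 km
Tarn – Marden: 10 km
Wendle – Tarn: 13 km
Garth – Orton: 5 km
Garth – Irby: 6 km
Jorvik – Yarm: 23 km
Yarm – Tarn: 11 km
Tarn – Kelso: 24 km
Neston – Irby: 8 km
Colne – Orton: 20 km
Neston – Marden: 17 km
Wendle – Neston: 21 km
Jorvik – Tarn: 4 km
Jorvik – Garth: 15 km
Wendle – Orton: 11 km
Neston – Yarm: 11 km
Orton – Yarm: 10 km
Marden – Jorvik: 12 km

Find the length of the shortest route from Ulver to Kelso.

30 km

Enumerating some paths:
Ulver–Jorvik–Yarm–Tarn–Kelso: 2+23+11+24 = 60
Ulver–Jorvik–Tarn–Kelso: 2+4+24 = 30
Ulver–Jorvik–Marden–Tarn–Kelso: 2+12+10+24 = 48
The minimum is 30 km via Ulver–Jorvik–Tarn–Kelso.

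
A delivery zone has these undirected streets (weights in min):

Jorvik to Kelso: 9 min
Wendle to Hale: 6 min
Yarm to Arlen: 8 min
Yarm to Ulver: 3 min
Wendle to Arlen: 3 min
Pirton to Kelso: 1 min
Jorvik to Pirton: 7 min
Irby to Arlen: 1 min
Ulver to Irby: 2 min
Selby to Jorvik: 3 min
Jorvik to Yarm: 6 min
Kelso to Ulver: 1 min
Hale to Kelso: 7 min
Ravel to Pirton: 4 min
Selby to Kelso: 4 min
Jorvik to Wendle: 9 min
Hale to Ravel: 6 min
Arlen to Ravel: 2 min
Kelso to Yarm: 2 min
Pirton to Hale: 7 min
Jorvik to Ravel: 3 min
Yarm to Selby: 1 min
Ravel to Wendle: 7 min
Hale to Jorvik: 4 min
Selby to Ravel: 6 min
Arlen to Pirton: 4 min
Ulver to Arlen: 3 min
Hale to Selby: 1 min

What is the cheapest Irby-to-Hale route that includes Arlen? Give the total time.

Shortest Irby→Arlen: Irby → Arlen = 1
Shortest Arlen→Hale: Arlen → Ravel → Hale = 8
Total via Arlen: 1 + 8 = 9 min.

9 min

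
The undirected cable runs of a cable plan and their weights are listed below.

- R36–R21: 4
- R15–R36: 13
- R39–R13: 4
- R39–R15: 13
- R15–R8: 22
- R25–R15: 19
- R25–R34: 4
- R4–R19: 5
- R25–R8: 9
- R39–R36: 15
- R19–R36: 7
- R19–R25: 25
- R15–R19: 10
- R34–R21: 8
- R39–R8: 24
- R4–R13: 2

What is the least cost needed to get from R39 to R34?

Running Dijkstra from R39:
R39: 0
R13: 4  (via R39)
R4: 6  (via R13)
R19: 11  (via R4)
R15: 13  (via R39)
R36: 15  (via R39)
R21: 19  (via R36)
R8: 24  (via R39)
R34: 27  (via R21)
Shortest route: R39–R36–R21–R34 = 27.

27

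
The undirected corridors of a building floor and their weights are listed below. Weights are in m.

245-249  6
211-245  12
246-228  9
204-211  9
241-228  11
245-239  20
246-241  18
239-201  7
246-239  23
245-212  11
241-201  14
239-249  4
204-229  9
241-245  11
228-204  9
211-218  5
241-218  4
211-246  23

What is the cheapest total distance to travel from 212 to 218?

Settle nodes by increasing distance from 212:
212: 0
245: 11  (via 212)
249: 17  (via 245)
239: 21  (via 249)
241: 22  (via 245)
211: 23  (via 245)
218: 26  (via 241)
Shortest route: 212 → 245 → 241 → 218 = 26 m.

26 m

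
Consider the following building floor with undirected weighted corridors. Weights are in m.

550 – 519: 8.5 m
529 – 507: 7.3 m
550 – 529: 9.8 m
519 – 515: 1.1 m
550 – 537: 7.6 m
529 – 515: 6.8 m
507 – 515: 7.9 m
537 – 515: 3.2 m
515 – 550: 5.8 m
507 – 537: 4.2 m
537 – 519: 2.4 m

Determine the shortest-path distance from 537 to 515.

3.2 m

Enumerating some paths:
537 - 515: 3.2 = 3.2
537 - 519 - 515: 2.4+1.1 = 3.5
Cheapest is 537 - 515 at 3.2 m.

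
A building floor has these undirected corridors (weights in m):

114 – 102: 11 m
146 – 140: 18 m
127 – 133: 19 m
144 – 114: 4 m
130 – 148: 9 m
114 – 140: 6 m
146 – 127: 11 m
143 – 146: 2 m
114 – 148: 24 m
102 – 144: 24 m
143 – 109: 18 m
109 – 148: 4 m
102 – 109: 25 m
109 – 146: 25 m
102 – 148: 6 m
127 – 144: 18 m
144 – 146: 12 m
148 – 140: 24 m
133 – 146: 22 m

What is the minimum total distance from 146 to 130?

33 m

Running Dijkstra from 146:
146: 0
143: 2  (via 146)
127: 11  (via 146)
144: 12  (via 146)
114: 16  (via 144)
140: 18  (via 146)
109: 20  (via 143)
133: 22  (via 146)
148: 24  (via 109)
102: 27  (via 114)
130: 33  (via 148)
Shortest route: 146 → 143 → 109 → 148 → 130 = 33 m.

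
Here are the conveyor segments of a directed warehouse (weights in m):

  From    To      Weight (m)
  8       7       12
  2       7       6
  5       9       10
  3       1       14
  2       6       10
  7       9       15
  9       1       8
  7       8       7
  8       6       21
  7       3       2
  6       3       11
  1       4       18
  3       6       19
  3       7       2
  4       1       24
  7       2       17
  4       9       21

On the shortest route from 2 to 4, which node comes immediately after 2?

Enumerating some paths:
2 → 7 → 3 → 1 → 4: 6+2+14+18 = 40
2 → 7 → 9 → 1 → 4: 6+15+8+18 = 47
2 → 6 → 3 → 1 → 4: 10+11+14+18 = 53
The minimum is 40 m via 2 → 7 → 3 → 1 → 4.
So from 2 the first move is to 7.

7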